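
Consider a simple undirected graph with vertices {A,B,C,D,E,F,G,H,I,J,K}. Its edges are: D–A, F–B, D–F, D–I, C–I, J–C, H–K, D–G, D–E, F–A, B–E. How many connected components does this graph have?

2

Component: {H, K}
Component: {A, B, C, D, E, F, G, I, J}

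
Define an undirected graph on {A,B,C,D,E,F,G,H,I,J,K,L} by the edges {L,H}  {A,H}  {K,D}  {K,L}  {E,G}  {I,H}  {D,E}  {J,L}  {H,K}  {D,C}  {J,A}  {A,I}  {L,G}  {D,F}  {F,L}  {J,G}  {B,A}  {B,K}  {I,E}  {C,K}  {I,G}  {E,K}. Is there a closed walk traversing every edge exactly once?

No

Degrees: A:4, B:2, C:2, D:4, E:4, F:2, G:4, H:4, I:4, J:3, K:6, L:5
J, L have odd degree; an Eulerian circuit needs every degree to be even, so none exists.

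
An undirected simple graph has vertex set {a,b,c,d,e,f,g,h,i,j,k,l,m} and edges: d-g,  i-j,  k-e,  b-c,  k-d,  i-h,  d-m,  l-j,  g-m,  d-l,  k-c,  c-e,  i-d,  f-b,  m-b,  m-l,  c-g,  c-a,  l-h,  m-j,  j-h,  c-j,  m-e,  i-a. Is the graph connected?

Starting from a and exploring outward reaches every vertex (a, c, i, g, k, b, j, e, h, d, m, f, l); the graph is connected.

Yes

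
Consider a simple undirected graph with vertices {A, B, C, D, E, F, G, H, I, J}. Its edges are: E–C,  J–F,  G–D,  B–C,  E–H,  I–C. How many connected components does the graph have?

Component: {A}
Component: {D, G}
Component: {F, J}
Component: {B, C, E, H, I}

4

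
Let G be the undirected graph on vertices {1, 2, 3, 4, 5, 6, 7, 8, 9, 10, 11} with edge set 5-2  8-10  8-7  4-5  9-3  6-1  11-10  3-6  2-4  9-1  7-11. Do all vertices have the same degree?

Degrees: 1:2, 2:2, 3:2, 4:2, 5:2, 6:2, 7:2, 8:2, 9:2, 10:2, 11:2
Every vertex has degree 2, so the graph is 2-regular.

Yes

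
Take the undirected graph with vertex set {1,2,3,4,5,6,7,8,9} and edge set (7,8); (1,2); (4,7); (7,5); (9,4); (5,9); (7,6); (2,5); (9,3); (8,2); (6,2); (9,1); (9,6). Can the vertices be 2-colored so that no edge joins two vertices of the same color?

A valid 2-coloring puts {2, 7, 9} on one side and {1, 3, 4, 5, 6, 8} on the other; every edge crosses between the two sides.

Yes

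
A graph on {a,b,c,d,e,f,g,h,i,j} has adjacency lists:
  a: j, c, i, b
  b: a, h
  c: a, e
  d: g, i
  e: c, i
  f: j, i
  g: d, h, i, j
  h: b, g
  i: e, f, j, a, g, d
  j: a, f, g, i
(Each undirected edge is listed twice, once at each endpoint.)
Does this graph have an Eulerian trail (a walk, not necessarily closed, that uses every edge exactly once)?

Yes

Degrees: a:4, b:2, c:2, d:2, e:2, f:2, g:4, h:2, i:6, j:4
Odd-degree vertices: none (0 total).
The non-isolated vertices are connected and exactly 0 have odd degree, so an Eulerian trail exists.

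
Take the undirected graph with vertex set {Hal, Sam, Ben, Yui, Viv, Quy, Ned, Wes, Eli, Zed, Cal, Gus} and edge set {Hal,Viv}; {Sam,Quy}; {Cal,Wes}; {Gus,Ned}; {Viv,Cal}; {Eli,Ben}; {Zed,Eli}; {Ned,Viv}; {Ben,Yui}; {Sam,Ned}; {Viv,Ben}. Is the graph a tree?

Yes

The graph has 12 vertices and 11 edges.
Connected and |E| = |V| - 1, which characterizes a tree.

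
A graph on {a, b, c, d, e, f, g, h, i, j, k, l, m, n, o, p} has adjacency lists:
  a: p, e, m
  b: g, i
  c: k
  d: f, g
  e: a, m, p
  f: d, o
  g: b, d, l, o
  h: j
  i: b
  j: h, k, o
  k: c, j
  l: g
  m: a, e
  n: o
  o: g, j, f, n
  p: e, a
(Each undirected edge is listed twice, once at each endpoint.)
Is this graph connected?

No

Component: {a, e, m, p}
Component: {b, c, d, f, g, h, i, j, k, l, n, o}
No edge joins these 2 groups, so the graph is disconnected.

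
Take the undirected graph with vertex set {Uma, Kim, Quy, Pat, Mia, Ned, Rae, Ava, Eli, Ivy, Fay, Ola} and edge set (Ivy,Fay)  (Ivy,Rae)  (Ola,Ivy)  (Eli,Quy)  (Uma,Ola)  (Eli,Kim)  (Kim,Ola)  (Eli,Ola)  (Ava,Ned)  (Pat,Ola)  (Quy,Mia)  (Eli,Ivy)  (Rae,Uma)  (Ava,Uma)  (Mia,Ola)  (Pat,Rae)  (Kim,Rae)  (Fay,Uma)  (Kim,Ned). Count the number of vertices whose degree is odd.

0

Degrees: Uma:4, Kim:4, Quy:2, Pat:2, Mia:2, Ned:2, Rae:4, Ava:2, Eli:4, Ivy:4, Fay:2, Ola:6
Odd-degree vertices: none.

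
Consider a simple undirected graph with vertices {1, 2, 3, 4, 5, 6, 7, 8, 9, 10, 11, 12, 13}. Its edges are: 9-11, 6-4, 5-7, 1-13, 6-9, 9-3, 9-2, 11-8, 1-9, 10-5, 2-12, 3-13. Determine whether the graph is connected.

No

Component: {5, 7, 10}
Component: {1, 2, 3, 4, 6, 8, 9, 11, 12, 13}
No edge joins these 2 groups, so the graph is disconnected.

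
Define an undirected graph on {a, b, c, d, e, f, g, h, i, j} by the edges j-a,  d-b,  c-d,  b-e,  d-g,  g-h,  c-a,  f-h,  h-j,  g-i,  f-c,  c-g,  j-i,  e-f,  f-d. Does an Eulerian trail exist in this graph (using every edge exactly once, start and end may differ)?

Yes

Degrees: a:2, b:2, c:4, d:4, e:2, f:4, g:4, h:3, i:2, j:3
Odd-degree vertices: h, j (2 total).
The non-isolated vertices are connected and exactly 2 have odd degree, so an Eulerian trail exists (from h to j).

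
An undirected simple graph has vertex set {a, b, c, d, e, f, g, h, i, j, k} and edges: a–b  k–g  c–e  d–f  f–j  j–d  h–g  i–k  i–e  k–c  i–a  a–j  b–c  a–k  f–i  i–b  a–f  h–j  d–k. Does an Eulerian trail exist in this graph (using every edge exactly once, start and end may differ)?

No

Degrees: a:5, b:3, c:3, d:3, e:2, f:4, g:2, h:2, i:5, j:4, k:5
Odd-degree vertices: a, b, c, d, i, k (6 total).
An Eulerian trail requires 0 or 2 odd-degree vertices; here there are 6.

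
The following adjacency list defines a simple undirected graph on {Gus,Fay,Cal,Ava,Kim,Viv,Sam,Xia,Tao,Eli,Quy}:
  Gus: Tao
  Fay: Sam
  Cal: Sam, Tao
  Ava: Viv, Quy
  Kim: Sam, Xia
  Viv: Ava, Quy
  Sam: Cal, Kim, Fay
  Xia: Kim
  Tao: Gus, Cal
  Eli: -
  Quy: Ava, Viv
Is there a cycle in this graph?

Yes

The graph has 11 vertices, 9 edges, and 3 connected components.
Since 9 > 11 - 3, a cycle must exist; for instance Ava-Viv-Quy-Ava.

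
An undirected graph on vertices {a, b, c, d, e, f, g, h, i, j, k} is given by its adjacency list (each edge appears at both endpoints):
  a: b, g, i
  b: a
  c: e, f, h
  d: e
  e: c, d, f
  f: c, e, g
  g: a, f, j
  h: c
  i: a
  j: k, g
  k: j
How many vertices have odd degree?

10

Degrees: a:3, b:1, c:3, d:1, e:3, f:3, g:3, h:1, i:1, j:2, k:1
Odd-degree vertices: a, b, c, d, e, f, g, h, i, k.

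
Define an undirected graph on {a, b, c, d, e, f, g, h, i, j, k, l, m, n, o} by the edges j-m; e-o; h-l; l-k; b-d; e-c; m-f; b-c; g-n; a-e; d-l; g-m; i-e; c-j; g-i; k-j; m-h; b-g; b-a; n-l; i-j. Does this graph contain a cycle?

Yes

|V| = 15, |E| = 21, number of components = 1.
Since 21 > 15 - 1, a cycle must exist; for instance g-n-l-h-m-g.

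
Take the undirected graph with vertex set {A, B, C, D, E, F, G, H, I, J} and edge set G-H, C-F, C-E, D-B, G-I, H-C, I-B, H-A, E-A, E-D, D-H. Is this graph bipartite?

No

The cycle G-H-D-B-I-G has length 5, which is odd, so the graph is not bipartite.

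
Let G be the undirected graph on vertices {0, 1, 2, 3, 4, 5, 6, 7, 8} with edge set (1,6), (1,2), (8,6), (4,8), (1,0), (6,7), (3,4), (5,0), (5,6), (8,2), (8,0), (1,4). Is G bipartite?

Color {1, 3, 5, 7, 8} black and {0, 2, 4, 6} white. No edge joins two same-colored vertices, so the graph is bipartite.

Yes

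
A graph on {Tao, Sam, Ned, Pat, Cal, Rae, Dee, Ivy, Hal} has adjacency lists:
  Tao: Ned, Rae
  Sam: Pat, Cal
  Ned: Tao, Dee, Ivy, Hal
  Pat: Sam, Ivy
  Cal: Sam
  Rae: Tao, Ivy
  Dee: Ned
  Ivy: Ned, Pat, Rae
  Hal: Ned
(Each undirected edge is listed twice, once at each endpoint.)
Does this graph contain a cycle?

Yes

|V| = 9, |E| = 9, number of components = 1.
Since 9 > 9 - 1, a cycle must exist; for instance Tao-Rae-Ivy-Ned-Tao.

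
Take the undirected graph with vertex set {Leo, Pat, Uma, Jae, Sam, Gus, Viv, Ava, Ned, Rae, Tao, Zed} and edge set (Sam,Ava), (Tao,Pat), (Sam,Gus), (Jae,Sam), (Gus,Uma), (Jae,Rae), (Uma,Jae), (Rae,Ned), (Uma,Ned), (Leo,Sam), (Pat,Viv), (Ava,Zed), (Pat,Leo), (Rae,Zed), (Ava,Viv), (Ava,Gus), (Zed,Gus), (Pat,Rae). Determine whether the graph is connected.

A breadth-first search from Leo visits Leo, Sam, Pat, Ava, Gus, Jae, Viv, Tao, Rae, Zed, Uma, Ned — all 12 vertices — so the graph is connected.

Yes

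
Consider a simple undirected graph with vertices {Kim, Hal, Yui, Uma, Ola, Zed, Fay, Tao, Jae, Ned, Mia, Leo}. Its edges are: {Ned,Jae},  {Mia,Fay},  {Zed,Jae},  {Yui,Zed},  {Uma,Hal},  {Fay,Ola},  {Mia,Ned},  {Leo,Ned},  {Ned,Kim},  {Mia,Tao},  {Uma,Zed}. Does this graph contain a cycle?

No

|V| = 12, |E| = 11, number of components = 1.
Since 11 = 12 - 1, the graph is a forest and contains no cycle.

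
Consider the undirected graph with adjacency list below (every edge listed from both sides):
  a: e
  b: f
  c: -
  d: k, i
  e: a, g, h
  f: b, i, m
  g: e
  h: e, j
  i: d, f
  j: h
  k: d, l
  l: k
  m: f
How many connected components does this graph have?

Component: {c}
Component: {a, e, g, h, j}
Component: {b, d, f, i, k, l, m}

3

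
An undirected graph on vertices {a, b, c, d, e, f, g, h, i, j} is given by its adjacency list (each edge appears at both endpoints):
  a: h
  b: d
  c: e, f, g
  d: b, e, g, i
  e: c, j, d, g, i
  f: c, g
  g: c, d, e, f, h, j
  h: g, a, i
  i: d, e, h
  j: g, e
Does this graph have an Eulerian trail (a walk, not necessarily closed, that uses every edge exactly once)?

No

Degrees: a:1, b:1, c:3, d:4, e:5, f:2, g:6, h:3, i:3, j:2
Odd-degree vertices: a, b, c, e, h, i (6 total).
An Eulerian trail requires 0 or 2 odd-degree vertices; here there are 6.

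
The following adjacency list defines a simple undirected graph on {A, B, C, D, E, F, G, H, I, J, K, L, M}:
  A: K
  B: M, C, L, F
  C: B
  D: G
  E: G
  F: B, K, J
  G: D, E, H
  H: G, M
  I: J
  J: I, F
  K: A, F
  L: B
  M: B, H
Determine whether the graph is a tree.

Yes

|V| = 13, |E| = 12.
It is connected with exactly 12 edges, hence acyclic — it is a tree.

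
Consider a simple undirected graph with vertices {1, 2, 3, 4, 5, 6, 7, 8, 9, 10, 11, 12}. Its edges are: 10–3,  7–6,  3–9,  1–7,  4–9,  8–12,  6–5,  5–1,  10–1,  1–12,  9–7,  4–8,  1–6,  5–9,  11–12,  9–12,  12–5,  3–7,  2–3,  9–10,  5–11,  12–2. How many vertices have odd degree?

Degrees: 1:5, 2:2, 3:4, 4:2, 5:5, 6:3, 7:4, 8:2, 9:6, 10:3, 11:2, 12:6
Odd-degree vertices: 1, 5, 6, 10.

4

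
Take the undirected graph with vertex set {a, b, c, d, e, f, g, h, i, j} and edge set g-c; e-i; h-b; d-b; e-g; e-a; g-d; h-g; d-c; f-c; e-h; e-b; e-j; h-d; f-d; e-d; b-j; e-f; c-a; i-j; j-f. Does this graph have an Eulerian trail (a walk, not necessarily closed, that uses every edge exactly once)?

Degrees: a:2, b:4, c:4, d:6, e:8, f:4, g:4, h:4, i:2, j:4
Odd-degree vertices: none (0 total).
With 0 odd-degree vertices and all edges in one connected piece, an Eulerian trail exists.

Yes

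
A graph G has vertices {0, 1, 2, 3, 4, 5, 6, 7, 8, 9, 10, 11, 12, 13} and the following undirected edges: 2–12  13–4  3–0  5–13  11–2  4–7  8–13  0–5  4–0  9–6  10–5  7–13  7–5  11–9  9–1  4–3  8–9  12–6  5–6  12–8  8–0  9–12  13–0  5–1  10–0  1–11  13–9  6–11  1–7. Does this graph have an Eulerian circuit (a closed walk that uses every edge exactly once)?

Yes

Degrees: 0:6, 1:4, 2:2, 3:2, 4:4, 5:6, 6:4, 7:4, 8:4, 9:6, 10:2, 11:4, 12:4, 13:6
Every vertex has even degree and the edges form a single connected piece, so an Eulerian circuit exists.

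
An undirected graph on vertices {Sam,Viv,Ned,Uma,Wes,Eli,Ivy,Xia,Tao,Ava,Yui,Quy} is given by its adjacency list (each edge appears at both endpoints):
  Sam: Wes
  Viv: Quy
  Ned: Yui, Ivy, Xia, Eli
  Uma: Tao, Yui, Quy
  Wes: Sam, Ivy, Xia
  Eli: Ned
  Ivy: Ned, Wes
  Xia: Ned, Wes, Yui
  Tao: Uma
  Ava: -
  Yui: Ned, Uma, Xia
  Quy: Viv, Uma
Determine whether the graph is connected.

Component: {Ava}
Component: {Sam, Viv, Ned, Uma, Wes, Eli, Ivy, Xia, Tao, Yui, Quy}
There are 2 separate components, so the graph is not connected.

No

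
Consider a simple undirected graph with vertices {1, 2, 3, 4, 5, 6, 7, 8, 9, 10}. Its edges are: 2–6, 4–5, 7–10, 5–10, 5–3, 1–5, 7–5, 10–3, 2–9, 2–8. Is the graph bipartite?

3-5-10-3 is an odd cycle (length 3), and a bipartite graph can contain only even cycles.

No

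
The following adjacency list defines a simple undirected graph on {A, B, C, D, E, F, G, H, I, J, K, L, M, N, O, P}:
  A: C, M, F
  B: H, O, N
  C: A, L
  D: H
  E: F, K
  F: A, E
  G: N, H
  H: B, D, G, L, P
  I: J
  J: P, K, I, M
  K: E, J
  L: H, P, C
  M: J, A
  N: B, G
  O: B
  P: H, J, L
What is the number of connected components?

1

Component: {A, B, C, D, E, F, G, H, I, J, K, L, M, N, O, P}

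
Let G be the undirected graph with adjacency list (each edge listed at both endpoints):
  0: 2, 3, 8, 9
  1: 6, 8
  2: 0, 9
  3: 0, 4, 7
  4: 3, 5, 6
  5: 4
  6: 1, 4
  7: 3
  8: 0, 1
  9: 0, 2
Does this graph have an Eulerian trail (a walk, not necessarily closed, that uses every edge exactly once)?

Degrees: 0:4, 1:2, 2:2, 3:3, 4:3, 5:1, 6:2, 7:1, 8:2, 9:2
Odd-degree vertices: 3, 4, 5, 7 (4 total).
With 4 odd-degree vertices (more than two), no single trail can use every edge.

No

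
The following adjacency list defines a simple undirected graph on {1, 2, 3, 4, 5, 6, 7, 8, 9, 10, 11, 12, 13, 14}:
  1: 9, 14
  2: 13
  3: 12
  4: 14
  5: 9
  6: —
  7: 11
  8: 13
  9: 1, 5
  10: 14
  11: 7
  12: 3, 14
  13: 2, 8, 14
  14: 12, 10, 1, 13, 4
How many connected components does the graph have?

Component: {6}
Component: {7, 11}
Component: {1, 2, 3, 4, 5, 8, 9, 10, 12, 13, 14}

3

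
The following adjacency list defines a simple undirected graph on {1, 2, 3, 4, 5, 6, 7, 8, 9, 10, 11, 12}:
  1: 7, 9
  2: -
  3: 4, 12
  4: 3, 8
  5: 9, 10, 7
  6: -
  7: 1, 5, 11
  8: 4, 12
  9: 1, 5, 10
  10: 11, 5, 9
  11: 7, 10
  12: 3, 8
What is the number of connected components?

4

Component: {2}
Component: {6}
Component: {3, 4, 8, 12}
Component: {1, 5, 7, 9, 10, 11}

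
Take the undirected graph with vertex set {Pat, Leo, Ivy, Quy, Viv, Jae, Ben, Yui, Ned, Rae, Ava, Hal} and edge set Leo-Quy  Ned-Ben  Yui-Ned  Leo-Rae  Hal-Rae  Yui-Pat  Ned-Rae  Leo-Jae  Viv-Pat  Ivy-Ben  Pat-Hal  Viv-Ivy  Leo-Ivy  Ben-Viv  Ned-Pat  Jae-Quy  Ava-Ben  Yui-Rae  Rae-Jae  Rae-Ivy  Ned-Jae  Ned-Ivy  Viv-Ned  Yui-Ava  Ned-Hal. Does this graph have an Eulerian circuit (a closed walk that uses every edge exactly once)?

No

Degrees: Pat:4, Leo:4, Ivy:5, Quy:2, Viv:4, Jae:4, Ben:4, Yui:4, Ned:8, Rae:6, Ava:2, Hal:3
Ivy, Hal have odd degree; an Eulerian circuit needs every degree to be even, so none exists.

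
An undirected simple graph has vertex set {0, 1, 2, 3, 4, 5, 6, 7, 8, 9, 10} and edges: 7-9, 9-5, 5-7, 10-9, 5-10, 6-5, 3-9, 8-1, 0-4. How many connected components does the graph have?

Component: {2}
Component: {0, 4}
Component: {1, 8}
Component: {3, 5, 6, 7, 9, 10}

4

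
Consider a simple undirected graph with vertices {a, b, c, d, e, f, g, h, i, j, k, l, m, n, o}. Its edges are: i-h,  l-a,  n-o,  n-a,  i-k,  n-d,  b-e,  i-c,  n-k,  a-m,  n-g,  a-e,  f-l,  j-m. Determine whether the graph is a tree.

Yes

|V| = 15, |E| = 14.
Connected and |E| = |V| - 1, which characterizes a tree.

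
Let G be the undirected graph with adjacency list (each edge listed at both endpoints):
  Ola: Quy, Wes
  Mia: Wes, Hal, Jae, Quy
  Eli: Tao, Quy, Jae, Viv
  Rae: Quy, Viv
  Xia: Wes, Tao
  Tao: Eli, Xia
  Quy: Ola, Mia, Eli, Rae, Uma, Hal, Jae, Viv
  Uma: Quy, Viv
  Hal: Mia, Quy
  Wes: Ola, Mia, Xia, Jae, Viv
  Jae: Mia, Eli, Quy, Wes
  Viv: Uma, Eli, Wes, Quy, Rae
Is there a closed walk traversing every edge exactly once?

Degrees: Ola:2, Mia:4, Eli:4, Rae:2, Xia:2, Tao:2, Quy:8, Uma:2, Hal:2, Wes:5, Jae:4, Viv:5
Vertices with odd degree: Wes, Viv. An Eulerian circuit requires all degrees even.

No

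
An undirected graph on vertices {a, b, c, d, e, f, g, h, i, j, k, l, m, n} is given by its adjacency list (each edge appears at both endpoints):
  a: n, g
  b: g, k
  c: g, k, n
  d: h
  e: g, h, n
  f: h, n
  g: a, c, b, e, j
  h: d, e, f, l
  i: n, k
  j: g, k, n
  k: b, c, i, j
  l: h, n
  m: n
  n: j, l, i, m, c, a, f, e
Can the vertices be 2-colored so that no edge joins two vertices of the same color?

Yes

Color {g, h, k, n} black and {a, b, c, d, e, f, i, j, l, m} white. No edge joins two same-colored vertices, so the graph is bipartite.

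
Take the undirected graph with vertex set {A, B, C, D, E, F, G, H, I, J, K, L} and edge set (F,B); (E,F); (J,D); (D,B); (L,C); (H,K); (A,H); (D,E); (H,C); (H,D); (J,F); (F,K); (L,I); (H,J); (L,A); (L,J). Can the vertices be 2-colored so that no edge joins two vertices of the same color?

No

The cycle D-H-J-D has length 3, which is odd, so the graph is not bipartite.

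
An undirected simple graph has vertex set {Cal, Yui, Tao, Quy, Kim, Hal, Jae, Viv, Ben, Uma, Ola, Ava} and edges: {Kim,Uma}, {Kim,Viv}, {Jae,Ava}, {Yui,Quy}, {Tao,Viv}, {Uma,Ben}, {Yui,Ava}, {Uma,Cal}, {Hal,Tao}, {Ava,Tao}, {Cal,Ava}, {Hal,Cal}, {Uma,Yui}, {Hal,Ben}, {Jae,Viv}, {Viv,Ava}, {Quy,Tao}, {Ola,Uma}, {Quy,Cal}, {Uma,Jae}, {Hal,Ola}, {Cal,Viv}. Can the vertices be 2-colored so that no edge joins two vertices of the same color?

No

The cycle Tao-Viv-Ava-Tao has length 3, which is odd, so the graph is not bipartite.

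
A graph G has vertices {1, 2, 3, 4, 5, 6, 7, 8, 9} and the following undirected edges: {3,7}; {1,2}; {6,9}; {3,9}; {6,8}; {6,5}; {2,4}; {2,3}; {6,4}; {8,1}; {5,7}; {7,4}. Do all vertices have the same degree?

No

Degrees: 1:2, 2:3, 3:3, 4:3, 5:2, 6:4, 7:3, 8:2, 9:2
Degrees are not all equal (e.g. deg(1)=2 but deg(6)=4); not regular.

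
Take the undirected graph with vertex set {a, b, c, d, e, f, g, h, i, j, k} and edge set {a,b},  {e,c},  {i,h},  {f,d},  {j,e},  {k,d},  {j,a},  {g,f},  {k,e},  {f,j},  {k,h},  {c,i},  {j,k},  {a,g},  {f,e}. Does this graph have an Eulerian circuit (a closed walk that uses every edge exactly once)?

No

Degrees: a:3, b:1, c:2, d:2, e:4, f:4, g:2, h:2, i:2, j:4, k:4
Vertices with odd degree: a, b. An Eulerian circuit requires all degrees even.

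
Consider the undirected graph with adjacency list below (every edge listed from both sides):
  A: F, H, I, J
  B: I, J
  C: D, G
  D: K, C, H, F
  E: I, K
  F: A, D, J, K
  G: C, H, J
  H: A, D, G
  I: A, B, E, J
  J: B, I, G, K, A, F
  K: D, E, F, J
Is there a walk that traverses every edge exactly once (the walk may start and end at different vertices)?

Yes

Degrees: A:4, B:2, C:2, D:4, E:2, F:4, G:3, H:3, I:4, J:6, K:4
Odd-degree vertices: G, H (2 total).
With 2 odd-degree vertices and all edges in one connected piece, an Eulerian trail exists (from G to H).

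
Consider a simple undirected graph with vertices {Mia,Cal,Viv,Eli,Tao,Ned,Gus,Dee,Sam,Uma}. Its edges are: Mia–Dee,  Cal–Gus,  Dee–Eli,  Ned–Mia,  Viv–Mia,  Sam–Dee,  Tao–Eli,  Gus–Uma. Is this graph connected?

No

Component: {Cal, Gus, Uma}
Component: {Mia, Viv, Eli, Tao, Ned, Dee, Sam}
There are 2 separate components, so the graph is not connected.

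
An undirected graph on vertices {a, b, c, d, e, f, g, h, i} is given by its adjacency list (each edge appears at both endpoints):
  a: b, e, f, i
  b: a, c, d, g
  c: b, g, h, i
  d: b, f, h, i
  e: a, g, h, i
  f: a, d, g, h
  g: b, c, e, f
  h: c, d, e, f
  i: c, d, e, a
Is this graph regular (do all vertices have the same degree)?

Degrees: a:4, b:4, c:4, d:4, e:4, f:4, g:4, h:4, i:4
Every vertex has degree 4, so the graph is 4-regular.

Yes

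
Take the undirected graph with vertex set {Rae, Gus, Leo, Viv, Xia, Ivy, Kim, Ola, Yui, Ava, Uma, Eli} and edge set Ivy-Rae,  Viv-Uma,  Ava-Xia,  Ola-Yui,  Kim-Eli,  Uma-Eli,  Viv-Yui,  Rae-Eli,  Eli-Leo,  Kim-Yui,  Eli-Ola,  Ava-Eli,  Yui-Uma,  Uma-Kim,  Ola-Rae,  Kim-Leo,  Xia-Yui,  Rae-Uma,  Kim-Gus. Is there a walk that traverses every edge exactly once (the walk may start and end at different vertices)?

Degrees: Rae:4, Gus:1, Leo:2, Viv:2, Xia:2, Ivy:1, Kim:5, Ola:3, Yui:5, Ava:2, Uma:5, Eli:6
Odd-degree vertices: Gus, Ivy, Kim, Ola, Yui, Uma (6 total).
With 6 odd-degree vertices (more than two), no single trail can use every edge.

No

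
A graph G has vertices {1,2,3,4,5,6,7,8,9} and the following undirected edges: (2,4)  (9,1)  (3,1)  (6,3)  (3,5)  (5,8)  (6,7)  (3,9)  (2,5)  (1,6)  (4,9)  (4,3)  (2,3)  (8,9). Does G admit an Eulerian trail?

Degrees: 1:3, 2:3, 3:6, 4:3, 5:3, 6:3, 7:1, 8:2, 9:4
Odd-degree vertices: 1, 2, 4, 5, 6, 7 (6 total).
An Eulerian trail requires 0 or 2 odd-degree vertices; here there are 6.

No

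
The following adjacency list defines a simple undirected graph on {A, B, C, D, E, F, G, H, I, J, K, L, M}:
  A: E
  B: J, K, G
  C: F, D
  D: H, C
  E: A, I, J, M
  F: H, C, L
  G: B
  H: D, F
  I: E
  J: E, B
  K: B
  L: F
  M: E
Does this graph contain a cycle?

The graph has 13 vertices, 12 edges, and 2 connected components.
One cycle is C-F-H-D-C.

Yes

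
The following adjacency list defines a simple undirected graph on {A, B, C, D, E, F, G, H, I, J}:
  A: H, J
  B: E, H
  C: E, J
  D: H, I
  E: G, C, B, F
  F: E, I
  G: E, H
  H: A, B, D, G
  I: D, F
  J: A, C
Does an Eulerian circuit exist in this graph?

Degrees: A:2, B:2, C:2, D:2, E:4, F:2, G:2, H:4, I:2, J:2
All degrees are even and the non-isolated vertices are connected — an Eulerian circuit exists.

Yes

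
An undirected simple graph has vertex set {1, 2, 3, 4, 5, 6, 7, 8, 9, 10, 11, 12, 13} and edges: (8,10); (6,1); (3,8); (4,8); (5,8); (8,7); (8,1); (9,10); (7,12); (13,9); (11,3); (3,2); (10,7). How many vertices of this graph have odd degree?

Degrees: 1:2, 2:1, 3:3, 4:1, 5:1, 6:1, 7:3, 8:6, 9:2, 10:3, 11:1, 12:1, 13:1
Odd-degree vertices: 2, 3, 4, 5, 6, 7, 10, 11, 12, 13.

10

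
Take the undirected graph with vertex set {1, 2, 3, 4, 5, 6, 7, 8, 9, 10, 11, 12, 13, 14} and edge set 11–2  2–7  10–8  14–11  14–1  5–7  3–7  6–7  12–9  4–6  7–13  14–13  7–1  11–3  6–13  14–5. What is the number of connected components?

3

Component: {8, 10}
Component: {9, 12}
Component: {1, 2, 3, 4, 5, 6, 7, 11, 13, 14}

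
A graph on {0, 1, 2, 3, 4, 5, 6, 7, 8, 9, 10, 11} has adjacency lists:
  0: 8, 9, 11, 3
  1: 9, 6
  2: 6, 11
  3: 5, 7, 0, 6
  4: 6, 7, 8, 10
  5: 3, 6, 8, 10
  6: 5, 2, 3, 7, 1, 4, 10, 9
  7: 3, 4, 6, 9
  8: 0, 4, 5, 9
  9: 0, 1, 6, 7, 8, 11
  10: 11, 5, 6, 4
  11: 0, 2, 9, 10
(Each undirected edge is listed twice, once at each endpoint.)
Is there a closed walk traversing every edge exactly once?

Degrees: 0:4, 1:2, 2:2, 3:4, 4:4, 5:4, 6:8, 7:4, 8:4, 9:6, 10:4, 11:4
Every vertex has even degree and the edges form a single connected piece, so an Eulerian circuit exists.

Yes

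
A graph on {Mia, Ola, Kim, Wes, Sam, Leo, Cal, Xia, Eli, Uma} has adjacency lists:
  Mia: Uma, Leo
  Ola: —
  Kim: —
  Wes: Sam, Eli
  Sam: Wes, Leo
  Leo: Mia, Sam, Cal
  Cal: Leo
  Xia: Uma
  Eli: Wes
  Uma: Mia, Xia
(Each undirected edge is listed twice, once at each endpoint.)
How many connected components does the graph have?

3

Component: {Ola}
Component: {Kim}
Component: {Mia, Wes, Sam, Leo, Cal, Xia, Eli, Uma}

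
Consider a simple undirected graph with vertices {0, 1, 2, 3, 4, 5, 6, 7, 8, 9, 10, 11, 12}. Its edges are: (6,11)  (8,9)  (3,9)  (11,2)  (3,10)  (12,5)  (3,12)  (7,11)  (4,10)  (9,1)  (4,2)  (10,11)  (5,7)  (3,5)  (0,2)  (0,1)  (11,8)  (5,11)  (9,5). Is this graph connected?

Starting from 0 and exploring outward reaches every vertex (0, 2, 1, 11, 4, 9, 5, 8, 6, 10, 7, 3, 12); the graph is connected.

Yes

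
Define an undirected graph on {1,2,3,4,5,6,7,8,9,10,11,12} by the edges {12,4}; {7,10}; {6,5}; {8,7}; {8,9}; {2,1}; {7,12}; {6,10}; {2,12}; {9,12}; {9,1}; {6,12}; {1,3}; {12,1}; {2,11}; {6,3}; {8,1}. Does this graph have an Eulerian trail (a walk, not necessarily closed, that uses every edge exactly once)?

No

Degrees: 1:5, 2:3, 3:2, 4:1, 5:1, 6:4, 7:3, 8:3, 9:3, 10:2, 11:1, 12:6
Odd-degree vertices: 1, 2, 4, 5, 7, 8, 9, 11 (8 total).
An Eulerian trail requires 0 or 2 odd-degree vertices; here there are 8.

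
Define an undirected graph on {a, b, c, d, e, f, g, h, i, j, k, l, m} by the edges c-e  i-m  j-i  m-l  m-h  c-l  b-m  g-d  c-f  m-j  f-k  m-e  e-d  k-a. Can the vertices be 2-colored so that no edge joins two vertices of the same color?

No

j-i-m-j is an odd cycle (length 3), and a bipartite graph can contain only even cycles.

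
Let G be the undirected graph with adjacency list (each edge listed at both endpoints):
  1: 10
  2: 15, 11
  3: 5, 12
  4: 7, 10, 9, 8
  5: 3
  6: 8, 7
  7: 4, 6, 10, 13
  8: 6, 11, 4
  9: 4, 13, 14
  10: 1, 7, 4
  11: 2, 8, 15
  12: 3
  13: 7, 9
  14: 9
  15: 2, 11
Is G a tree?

The graph has 15 vertices and 17 edges.
It splits into 2 components, so it cannot be a tree.

No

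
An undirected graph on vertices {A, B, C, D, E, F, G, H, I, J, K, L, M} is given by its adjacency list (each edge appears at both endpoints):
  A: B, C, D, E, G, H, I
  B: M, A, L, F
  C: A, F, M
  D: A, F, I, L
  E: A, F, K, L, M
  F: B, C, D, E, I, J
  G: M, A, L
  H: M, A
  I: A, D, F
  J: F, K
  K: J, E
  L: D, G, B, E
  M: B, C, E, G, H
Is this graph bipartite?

No

I-D-A-I is an odd cycle (length 3), and a bipartite graph can contain only even cycles.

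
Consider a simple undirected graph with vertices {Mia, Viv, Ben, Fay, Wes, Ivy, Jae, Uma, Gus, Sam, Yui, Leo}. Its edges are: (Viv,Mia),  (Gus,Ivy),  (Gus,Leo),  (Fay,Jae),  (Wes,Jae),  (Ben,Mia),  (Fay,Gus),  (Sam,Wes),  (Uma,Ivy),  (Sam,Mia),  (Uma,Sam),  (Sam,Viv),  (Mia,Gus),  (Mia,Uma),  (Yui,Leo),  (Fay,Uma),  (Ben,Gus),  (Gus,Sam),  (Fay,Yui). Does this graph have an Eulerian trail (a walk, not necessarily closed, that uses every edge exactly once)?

Degrees: Mia:5, Viv:2, Ben:2, Fay:4, Wes:2, Ivy:2, Jae:2, Uma:4, Gus:6, Sam:5, Yui:2, Leo:2
Odd-degree vertices: Mia, Sam (2 total).
The non-isolated vertices are connected and exactly 2 have odd degree, so an Eulerian trail exists (from Mia to Sam).

Yes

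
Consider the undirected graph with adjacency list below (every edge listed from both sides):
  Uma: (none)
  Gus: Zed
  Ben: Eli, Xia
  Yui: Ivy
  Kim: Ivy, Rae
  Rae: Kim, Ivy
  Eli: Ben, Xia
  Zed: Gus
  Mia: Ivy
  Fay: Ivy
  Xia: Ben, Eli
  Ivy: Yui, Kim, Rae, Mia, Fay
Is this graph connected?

No

Component: {Uma}
Component: {Gus, Zed}
Component: {Ben, Eli, Xia}
Component: {Yui, Kim, Rae, Mia, Fay, Ivy}
No edge joins these 4 groups, so the graph is disconnected.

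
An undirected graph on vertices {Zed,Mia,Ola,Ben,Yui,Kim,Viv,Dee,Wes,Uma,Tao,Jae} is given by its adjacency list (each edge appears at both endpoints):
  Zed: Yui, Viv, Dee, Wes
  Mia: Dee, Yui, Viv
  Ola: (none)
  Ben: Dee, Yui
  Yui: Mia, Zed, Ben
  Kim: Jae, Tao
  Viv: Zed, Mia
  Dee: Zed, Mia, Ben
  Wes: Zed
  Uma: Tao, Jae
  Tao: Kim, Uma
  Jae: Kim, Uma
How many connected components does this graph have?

Component: {Ola}
Component: {Kim, Uma, Tao, Jae}
Component: {Zed, Mia, Ben, Yui, Viv, Dee, Wes}

3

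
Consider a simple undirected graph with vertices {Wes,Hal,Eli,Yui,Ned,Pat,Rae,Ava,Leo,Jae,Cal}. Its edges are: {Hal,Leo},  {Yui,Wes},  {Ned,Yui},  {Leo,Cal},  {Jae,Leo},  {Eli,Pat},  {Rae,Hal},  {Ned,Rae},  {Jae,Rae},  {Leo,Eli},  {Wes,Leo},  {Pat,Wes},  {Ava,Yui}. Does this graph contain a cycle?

|V| = 11, |E| = 13, number of components = 1.
One cycle is Wes-Yui-Ned-Rae-Jae-Leo-Wes.

Yes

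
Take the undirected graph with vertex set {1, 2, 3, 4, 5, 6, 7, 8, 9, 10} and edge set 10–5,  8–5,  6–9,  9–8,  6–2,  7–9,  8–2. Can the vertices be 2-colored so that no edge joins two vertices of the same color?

Yes

Partition the vertices as {1, 3, 4, 6, 7, 8, 10} vs {2, 5, 9}. Each listed edge has one endpoint in each part, so the graph is bipartite.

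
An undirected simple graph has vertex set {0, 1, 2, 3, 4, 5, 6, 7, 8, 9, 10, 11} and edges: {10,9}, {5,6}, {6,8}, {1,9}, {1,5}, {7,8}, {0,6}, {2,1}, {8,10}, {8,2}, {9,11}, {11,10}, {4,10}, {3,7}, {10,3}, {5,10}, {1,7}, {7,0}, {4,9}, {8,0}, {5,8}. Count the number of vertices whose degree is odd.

2

Degrees: 0:3, 1:4, 2:2, 3:2, 4:2, 5:4, 6:3, 7:4, 8:6, 9:4, 10:6, 11:2
Odd-degree vertices: 0, 6.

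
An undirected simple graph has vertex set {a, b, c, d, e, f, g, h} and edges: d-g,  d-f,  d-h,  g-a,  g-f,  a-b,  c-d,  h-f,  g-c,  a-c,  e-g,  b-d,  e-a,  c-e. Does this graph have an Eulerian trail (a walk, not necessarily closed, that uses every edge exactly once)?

No

Degrees: a:4, b:2, c:4, d:5, e:3, f:3, g:5, h:2
Odd-degree vertices: d, e, f, g (4 total).
With 4 odd-degree vertices (more than two), no single trail can use every edge.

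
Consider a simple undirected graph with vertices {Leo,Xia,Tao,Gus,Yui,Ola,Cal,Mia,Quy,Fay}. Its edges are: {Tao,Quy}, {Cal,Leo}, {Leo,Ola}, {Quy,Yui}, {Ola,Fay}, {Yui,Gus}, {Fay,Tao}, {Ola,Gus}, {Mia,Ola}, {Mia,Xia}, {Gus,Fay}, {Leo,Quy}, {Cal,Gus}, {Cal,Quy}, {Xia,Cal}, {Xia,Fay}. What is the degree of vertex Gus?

Neighbors of Gus: Yui, Ola, Cal, Fay.

4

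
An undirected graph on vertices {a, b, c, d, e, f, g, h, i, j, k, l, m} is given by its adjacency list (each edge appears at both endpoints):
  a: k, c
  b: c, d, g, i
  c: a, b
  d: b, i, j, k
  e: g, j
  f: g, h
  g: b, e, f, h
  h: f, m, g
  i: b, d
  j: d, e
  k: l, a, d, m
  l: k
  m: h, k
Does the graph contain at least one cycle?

Yes

|V| = 13, |E| = 17, number of components = 1.
One cycle is g-f-h-g.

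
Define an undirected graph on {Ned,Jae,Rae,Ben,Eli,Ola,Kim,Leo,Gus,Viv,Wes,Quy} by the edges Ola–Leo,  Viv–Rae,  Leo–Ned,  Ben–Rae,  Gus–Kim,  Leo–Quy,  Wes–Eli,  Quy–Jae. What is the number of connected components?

Component: {Eli, Wes}
Component: {Kim, Gus}
Component: {Rae, Ben, Viv}
Component: {Ned, Jae, Ola, Leo, Quy}

4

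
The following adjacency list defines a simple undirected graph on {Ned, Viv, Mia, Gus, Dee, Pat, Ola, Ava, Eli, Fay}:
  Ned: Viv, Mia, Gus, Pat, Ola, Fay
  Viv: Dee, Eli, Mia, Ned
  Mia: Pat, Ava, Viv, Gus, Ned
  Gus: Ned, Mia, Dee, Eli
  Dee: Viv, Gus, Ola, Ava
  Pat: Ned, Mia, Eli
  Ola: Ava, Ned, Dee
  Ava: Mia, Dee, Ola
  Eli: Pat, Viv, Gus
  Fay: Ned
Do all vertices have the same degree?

No

Degrees: Ned:6, Viv:4, Mia:5, Gus:4, Dee:4, Pat:3, Ola:3, Ava:3, Eli:3, Fay:1
Degrees are not all equal (e.g. deg(Fay)=1 but deg(Ned)=6); not regular.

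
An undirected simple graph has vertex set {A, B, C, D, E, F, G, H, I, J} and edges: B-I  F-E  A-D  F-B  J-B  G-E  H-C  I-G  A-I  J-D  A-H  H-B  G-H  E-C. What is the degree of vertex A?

Neighbors of A: D, H, I.

3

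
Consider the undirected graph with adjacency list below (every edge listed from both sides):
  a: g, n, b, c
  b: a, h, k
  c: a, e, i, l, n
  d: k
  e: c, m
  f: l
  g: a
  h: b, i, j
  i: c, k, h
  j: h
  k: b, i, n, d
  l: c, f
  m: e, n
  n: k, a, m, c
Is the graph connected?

Starting from a and exploring outward reaches every vertex (a, c, g, b, n, i, e, l, h, k, m, f, j, d); the graph is connected.

Yes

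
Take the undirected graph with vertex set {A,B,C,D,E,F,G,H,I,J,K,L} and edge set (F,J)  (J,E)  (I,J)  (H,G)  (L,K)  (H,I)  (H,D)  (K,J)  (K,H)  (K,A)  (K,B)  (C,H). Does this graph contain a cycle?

Yes

|V| = 12, |E| = 12, number of components = 1.
Since 12 > 12 - 1, a cycle must exist; for instance K-J-I-H-K.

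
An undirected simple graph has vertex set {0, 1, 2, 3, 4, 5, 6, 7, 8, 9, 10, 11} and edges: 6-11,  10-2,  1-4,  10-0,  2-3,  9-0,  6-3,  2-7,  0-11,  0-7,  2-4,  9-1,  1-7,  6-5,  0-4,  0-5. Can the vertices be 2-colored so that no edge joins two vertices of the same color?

Yes

Color {3, 4, 5, 7, 8, 9, 10, 11} black and {0, 1, 2, 6} white. No edge joins two same-colored vertices, so the graph is bipartite.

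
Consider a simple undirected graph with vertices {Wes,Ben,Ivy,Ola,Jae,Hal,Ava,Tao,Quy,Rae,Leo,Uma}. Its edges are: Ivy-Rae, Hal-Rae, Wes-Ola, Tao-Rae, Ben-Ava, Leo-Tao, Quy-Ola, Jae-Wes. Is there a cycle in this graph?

The graph has 12 vertices, 8 edges, and 4 connected components.
A forest on 12 vertices with 4 components has exactly 8 edges, which matches — so no cycle.

No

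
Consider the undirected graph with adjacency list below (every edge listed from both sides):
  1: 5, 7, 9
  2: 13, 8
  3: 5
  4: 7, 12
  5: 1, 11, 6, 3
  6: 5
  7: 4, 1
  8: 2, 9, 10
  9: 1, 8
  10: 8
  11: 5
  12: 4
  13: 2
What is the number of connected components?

Component: {1, 2, 3, 4, 5, 6, 7, 8, 9, 10, 11, 12, 13}

1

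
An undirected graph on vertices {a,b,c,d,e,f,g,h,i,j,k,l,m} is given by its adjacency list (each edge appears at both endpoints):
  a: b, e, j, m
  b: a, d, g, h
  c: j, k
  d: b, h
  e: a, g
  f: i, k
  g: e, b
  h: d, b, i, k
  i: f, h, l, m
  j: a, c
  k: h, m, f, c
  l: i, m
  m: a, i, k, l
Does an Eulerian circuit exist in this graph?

Degrees: a:4, b:4, c:2, d:2, e:2, f:2, g:2, h:4, i:4, j:2, k:4, l:2, m:4
All degrees are even and the non-isolated vertices are connected — an Eulerian circuit exists.

Yes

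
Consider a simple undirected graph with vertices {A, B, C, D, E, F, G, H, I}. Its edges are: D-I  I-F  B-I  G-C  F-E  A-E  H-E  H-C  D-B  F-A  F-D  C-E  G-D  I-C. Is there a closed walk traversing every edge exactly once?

Degrees: A:2, B:2, C:4, D:4, E:4, F:4, G:2, H:2, I:4
All degrees are even and the non-isolated vertices are connected — an Eulerian circuit exists.

Yes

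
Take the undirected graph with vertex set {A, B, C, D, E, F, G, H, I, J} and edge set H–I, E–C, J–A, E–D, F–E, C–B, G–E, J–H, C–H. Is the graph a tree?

The graph has 10 vertices and 9 edges.
It is connected with exactly 9 edges, hence acyclic — it is a tree.

Yes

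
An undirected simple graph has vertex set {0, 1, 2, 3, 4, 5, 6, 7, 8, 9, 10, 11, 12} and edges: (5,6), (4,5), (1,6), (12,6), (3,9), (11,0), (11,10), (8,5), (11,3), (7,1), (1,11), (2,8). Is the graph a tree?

The graph has 13 vertices and 12 edges.
Connected and |E| = |V| - 1, which characterizes a tree.

Yes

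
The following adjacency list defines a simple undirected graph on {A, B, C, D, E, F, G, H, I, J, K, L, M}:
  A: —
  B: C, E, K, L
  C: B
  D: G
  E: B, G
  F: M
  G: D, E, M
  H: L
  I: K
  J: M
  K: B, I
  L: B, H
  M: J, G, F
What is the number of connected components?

Component: {A}
Component: {B, C, D, E, F, G, H, I, J, K, L, M}

2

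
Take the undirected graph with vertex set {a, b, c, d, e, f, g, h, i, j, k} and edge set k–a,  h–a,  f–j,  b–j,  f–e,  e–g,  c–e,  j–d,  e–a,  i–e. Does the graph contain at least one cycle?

|V| = 11, |E| = 10, number of components = 1.
A forest on 11 vertices with 1 component has exactly 10 edges, which matches — so no cycle.

No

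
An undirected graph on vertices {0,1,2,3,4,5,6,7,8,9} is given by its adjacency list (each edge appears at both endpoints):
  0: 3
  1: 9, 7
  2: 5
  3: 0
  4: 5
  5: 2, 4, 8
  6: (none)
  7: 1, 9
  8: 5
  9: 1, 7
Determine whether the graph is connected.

No

Component: {6}
Component: {0, 3}
Component: {1, 7, 9}
Component: {2, 4, 5, 8}
No edge joins these 4 groups, so the graph is disconnected.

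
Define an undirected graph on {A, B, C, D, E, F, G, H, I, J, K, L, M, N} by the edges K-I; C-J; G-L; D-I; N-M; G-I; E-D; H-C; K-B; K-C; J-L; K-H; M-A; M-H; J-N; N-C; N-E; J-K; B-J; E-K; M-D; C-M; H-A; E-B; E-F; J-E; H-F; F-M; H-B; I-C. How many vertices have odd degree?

Degrees: A:2, B:4, C:6, D:3, E:6, F:3, G:2, H:6, I:4, J:6, K:6, L:2, M:6, N:4
Odd-degree vertices: D, F.

2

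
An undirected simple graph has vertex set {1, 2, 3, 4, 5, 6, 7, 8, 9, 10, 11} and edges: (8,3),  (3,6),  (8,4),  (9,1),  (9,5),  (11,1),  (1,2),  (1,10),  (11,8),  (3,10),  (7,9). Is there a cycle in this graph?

Yes

The graph has 11 vertices, 11 edges, and 1 connected component.
One cycle is 1-10-3-8-11-1.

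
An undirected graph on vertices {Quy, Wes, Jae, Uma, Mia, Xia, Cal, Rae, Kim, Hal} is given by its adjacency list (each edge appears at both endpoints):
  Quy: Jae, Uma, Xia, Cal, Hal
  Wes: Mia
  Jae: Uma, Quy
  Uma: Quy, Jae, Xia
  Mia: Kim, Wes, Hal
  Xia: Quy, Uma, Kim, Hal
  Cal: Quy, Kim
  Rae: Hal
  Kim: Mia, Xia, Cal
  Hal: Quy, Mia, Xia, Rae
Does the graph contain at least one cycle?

Yes

The graph has 10 vertices, 14 edges, and 1 connected component.
Since 14 > 10 - 1, a cycle must exist; for instance Quy-Hal-Mia-Kim-Cal-Quy.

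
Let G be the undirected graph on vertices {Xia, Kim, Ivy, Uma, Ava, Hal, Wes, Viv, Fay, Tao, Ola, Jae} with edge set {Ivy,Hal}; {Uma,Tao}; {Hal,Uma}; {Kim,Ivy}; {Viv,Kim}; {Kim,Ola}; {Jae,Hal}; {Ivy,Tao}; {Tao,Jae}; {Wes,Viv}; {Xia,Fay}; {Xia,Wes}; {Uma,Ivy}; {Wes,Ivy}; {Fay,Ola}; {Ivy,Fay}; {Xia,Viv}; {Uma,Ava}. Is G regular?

No

Degrees: Xia:3, Kim:3, Ivy:6, Uma:4, Ava:1, Hal:3, Wes:3, Viv:3, Fay:3, Tao:3, Ola:2, Jae:2
Vertex Ava has degree 1 while Ivy has degree 6, so the graph is not regular.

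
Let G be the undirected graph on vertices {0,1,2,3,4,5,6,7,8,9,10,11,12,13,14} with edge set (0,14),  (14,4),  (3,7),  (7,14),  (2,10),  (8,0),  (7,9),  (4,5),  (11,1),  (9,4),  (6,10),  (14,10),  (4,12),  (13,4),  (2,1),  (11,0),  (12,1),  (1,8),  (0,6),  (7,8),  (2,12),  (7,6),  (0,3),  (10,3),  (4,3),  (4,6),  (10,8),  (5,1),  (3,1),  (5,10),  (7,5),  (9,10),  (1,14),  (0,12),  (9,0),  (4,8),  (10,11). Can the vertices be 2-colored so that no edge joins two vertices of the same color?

No

The cycle 1-2-12-1 has length 3, which is odd, so the graph is not bipartite.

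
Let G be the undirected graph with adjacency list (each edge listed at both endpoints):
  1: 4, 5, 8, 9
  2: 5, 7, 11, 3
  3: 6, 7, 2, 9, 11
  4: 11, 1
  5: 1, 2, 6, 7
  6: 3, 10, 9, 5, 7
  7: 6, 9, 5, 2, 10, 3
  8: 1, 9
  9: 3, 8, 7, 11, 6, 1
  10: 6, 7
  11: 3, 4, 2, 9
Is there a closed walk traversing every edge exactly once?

Degrees: 1:4, 2:4, 3:5, 4:2, 5:4, 6:5, 7:6, 8:2, 9:6, 10:2, 11:4
Vertices with odd degree: 3, 6. An Eulerian circuit requires all degrees even.

No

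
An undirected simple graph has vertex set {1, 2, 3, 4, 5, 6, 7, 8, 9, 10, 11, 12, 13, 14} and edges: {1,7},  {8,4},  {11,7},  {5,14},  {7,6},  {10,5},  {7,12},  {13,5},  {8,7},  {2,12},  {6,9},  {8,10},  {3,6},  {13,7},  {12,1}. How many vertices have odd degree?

10

Degrees: 1:2, 2:1, 3:1, 4:1, 5:3, 6:3, 7:6, 8:3, 9:1, 10:2, 11:1, 12:3, 13:2, 14:1
Odd-degree vertices: 2, 3, 4, 5, 6, 8, 9, 11, 12, 14.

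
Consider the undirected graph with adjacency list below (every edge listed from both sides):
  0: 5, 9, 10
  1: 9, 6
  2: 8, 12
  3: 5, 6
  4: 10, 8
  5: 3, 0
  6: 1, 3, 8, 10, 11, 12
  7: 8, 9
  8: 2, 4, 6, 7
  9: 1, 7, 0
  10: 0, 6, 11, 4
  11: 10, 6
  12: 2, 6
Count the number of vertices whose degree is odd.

Degrees: 0:3, 1:2, 2:2, 3:2, 4:2, 5:2, 6:6, 7:2, 8:4, 9:3, 10:4, 11:2, 12:2
Odd-degree vertices: 0, 9.

2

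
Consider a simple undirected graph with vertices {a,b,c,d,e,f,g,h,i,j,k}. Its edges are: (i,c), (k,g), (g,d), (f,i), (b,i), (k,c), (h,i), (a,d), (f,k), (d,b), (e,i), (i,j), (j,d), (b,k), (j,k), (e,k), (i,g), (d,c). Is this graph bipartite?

Partition the vertices as {d, i, k} vs {a, b, c, e, f, g, h, j}. Each listed edge has one endpoint in each part, so the graph is bipartite.

Yes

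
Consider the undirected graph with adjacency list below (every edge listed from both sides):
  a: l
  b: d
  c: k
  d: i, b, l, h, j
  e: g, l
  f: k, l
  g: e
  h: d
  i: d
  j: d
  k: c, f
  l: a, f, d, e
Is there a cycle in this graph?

The graph has 12 vertices, 11 edges, and 1 connected component.
Since 11 = 12 - 1, the graph is a forest and contains no cycle.

No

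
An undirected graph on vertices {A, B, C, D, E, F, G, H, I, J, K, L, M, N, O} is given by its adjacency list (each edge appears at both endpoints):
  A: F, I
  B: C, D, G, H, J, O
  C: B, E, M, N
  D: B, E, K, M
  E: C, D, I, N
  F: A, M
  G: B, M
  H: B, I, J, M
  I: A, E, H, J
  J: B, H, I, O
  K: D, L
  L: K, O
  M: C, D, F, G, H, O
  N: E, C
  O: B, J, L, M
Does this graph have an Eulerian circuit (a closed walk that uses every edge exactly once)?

Yes

Degrees: A:2, B:6, C:4, D:4, E:4, F:2, G:2, H:4, I:4, J:4, K:2, L:2, M:6, N:2, O:4
Every vertex has even degree and the edges form a single connected piece, so an Eulerian circuit exists.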